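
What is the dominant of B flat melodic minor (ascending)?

F

The Bb melodic minor (ascending) scale runs Bb C Db Eb F G A.
Degree 5 is F.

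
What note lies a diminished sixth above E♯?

A sixth above E lands on the letter C.
A diminished sixth spans 7 semitones, so E# moves to pitch class 0. On the letter C that is C.

C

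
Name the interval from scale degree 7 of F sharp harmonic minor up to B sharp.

perfect fifth

Scale degree 7 of F# harmonic minor is E#.
E# up to B#: letters E→B make it a fifth; 7 semitones makes it perfect.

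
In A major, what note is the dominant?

E

The A major scale runs A B C# D E F# G#.
Degree 5 is E.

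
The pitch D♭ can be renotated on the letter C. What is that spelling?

C#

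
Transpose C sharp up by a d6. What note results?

C up a major sixth is A, so the target letter is A.
From C#, a diminished sixth is 7 semitones up: Ab.

Ab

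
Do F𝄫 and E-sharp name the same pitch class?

Fbb is pitch class 3; E# is pitch class 5.
The pitch classes differ (3 vs. 5), so they are not enharmonic equivalents.

No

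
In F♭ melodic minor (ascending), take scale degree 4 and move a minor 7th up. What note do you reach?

Abb

Scale degree 4 of Fb melodic minor (ascending) is Bbb.
A minor seventh (10 semitones) above Bbb lands on the letter A, giving Abb.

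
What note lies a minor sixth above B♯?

A sixth above B lands on the letter G.
A minor sixth spans 8 semitones, so B# moves to pitch class 8. On the letter G that is G#.

G#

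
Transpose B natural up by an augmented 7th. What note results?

A##

A seventh above B lands on the letter A.
An augmented seventh spans 12 semitones, so B moves to pitch class 11. On the letter A that is A##.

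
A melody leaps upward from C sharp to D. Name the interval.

The letter names run C→D, a span of 1 letter step, so the interval is some kind of second.
C# to D is 1 semitone. A major second is 2, so 1 makes it minor.

minor second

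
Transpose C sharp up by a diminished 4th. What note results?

A fourth above C lands on the letter F.
A diminished fourth spans 4 semitones, so C# moves to pitch class 5. On the letter F that is F.

F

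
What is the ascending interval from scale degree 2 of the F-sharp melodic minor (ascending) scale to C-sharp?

Scale degree 2 of F# melodic minor (ascending) is G#.
G# up to C#: letters G→C make it a fourth; 5 semitones makes it perfect.

perfect fourth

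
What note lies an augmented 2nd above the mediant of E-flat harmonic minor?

The mediant of Eb harmonic minor is Gb.
An augmented second (3 semitones) above Gb lands on the letter A, giving A.

A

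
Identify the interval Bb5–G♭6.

minor sixth

The letter names run B→G, a span of 5 letter steps, so the interval is some kind of sixth.
Bb to Gb is 8 semitones. A major sixth is 9, so 8 makes it minor.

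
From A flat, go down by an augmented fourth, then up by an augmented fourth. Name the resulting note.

Ab

An augmented fourth down from Ab is Ebb (letter E, 6 semitones down).
An augmented fourth up from Ebb is Ab (letter A, 6 semitones up).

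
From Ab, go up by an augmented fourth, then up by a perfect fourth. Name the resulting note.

An augmented fourth up from Ab is D (letter D, 6 semitones up).
A perfect fourth up from D is G (letter G, 5 semitones up).

G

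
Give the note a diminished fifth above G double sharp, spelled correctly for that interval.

D#

G up a perfect fifth is D, so the target letter is D.
From G##, a diminished fifth is 6 semitones up: D#.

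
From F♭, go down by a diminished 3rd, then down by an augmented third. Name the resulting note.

Bbb

A diminished third down from Fb is D (letter D, 2 semitones down).
An augmented third down from D is Bbb (letter B, 5 semitones down).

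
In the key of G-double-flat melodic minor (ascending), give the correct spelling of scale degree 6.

Ebb

Degree 6 takes the letter 5 steps above G, which is E.
In melodic minor (ascending), degree 6 sits 9 semitones above the tonic. Gbb + 9 semitones is pitch class 2, spelled on E as Ebb.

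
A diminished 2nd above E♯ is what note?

E up a major second is F#, so the target letter is F.
From E#, a diminished second is 0 semitones up: F.

F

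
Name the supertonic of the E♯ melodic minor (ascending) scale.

The E# melodic minor (ascending) scale runs E# F## G# A# B# C## D##.
Degree 2 is F##.

F##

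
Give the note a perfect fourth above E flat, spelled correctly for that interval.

Ab

E up a perfect fourth is A, so the target letter is A.
From Eb, a perfect fourth is 5 semitones up: Ab.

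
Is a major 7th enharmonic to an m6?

No

A major seventh spans 11 semitones; a minor sixth spans 8.
The spans differ, so they are not enharmonic equivalents.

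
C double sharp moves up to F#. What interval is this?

The letter names run C→F, a span of 3 letter steps, so the interval is some kind of fourth.
C## to F# is 4 semitones. A perfect fourth is 5, so 4 makes it diminished.

diminished fourth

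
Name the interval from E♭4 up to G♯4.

augmented third

The letter names run E→G, a span of 2 letter steps, so the interval is some kind of third.
Eb to G# is 5 semitones. A major third is 4, so 5 makes it augmented.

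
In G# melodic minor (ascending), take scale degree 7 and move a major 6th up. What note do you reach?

Scale degree 7 of G# melodic minor (ascending) is F##.
A major sixth (9 semitones) above F## lands on the letter D, giving D##.

D##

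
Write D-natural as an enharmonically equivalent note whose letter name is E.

Ebb

D is pitch class 2. The letter E alone is pitch class 4.
To reach pitch class 2 from E requires an offset of -2 semitones, i.e. double flat: Ebb.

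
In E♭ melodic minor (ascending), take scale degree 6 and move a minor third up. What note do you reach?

Scale degree 6 of Eb melodic minor (ascending) is C.
A minor third (3 semitones) above C lands on the letter E, giving Eb.

Eb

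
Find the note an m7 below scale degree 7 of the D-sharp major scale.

Scale degree 7 of D# major is C##.
A minor seventh (10 semitones) below C## lands on the letter D, giving D##.

D##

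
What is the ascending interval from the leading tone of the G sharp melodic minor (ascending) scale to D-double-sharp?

major sixth

The leading tone of G# melodic minor (ascending) is F##.
F## up to D##: letters F→D make it a sixth; 9 semitones makes it major.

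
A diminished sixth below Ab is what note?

A sixth below A lands on the letter C.
A diminished sixth spans 7 semitones, so Ab moves to pitch class 1. On the letter C that is C#.

C#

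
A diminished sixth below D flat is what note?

F#

D down a major sixth is F, so the target letter is F.
From Db, a diminished sixth is 7 semitones down: F#.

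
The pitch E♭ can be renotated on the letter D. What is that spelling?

D#

Eb is pitch class 3. The letter D alone is pitch class 2.
To reach pitch class 3 from D requires an offset of +1 semitone, i.e. sharp: D#.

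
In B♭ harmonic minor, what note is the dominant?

F

The Bb harmonic minor scale runs Bb C Db Eb F Gb A.
Degree 5 is F.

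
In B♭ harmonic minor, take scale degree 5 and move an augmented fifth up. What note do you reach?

Scale degree 5 of Bb harmonic minor is F.
An augmented fifth (8 semitones) above F lands on the letter C, giving C#.

C#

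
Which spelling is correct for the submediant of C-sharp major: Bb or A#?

A#

Each scale degree takes a distinct letter name. Degree 6 of a scale on C must use the letter A.
A# and Bb are enharmonically the same pitch, but only A# uses the letter A, so it is the correct spelling here.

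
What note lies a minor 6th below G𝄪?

B##

A sixth below G lands on the letter B.
A minor sixth spans 8 semitones, so G## moves to pitch class 1. On the letter B that is B##.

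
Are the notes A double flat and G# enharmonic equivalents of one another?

Two spellings are enharmonically equivalent only if they share a pitch class.
Here Abb → 7, G# → 8; 7 ≠ 8, so they are not.

No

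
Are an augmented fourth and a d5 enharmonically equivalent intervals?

Yes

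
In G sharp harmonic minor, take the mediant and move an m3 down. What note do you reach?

G#

The mediant of G# harmonic minor is B.
A minor third (3 semitones) below B lands on the letter G, giving G#.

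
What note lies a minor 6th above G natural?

Eb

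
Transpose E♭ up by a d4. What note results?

E up a perfect fourth is A, so the target letter is A.
From Eb, a diminished fourth is 4 semitones up: Abb.

Abb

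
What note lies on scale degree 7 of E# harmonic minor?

D##

The E# harmonic minor scale runs E# F## G# A# B# C# D##.
Degree 7 is D##.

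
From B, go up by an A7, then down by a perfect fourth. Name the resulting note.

An augmented seventh up from B is A## (letter A, 12 semitones up).
A perfect fourth down from A## is E## (letter E, 5 semitones down).

E##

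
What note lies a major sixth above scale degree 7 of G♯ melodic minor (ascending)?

Scale degree 7 of G# melodic minor (ascending) is F##.
A major sixth (9 semitones) above F## lands on the letter D, giving D##.

D##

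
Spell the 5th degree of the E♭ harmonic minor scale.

The Eb harmonic minor scale runs Eb F Gb Ab Bb Cb D.
Degree 5 is Bb.

Bb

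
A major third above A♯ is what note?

A up a major third is C#, so the target letter is C.
From A#, a major third is 4 semitones up: C##.

C##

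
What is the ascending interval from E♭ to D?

Counting letters E–F–G–A–B–C–D gives a seventh.
Eb→D = 11 semitones, exactly the major seventh.

major seventh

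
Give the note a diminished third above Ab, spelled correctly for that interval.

A third above A lands on the letter C.
A diminished third spans 2 semitones, so Ab moves to pitch class 10. On the letter C that is Cbb.

Cbb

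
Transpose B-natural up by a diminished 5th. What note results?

B up a perfect fifth is F#, so the target letter is F.
From B, a diminished fifth is 6 semitones up: F.

F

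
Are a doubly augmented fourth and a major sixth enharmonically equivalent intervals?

No

A doubly augmented fourth spans 7 semitones; a major sixth spans 9.
The spans differ, so they are not enharmonic equivalents.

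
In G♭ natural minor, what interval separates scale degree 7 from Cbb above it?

diminished fifth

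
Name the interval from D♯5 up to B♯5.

Counting letters D–E–F–G–A–B gives a sixth.
D#→B# = 9 semitones, exactly the major sixth.

major sixth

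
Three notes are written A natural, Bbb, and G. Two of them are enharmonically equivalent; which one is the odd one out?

G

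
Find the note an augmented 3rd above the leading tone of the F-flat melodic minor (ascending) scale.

G#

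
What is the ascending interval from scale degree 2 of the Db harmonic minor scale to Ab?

perfect fourth

Scale degree 2 of Db harmonic minor is Eb.
Eb up to Ab: letters E→A make it a fourth; 5 semitones makes it perfect.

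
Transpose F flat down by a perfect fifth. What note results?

A fifth below F lands on the letter B.
A perfect fifth spans 7 semitones, so Fb moves to pitch class 9. On the letter B that is Bbb.

Bbb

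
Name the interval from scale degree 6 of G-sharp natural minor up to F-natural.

minor second

Scale degree 6 of G# natural minor is E.
E up to F: letters E→F make it a second; 1 semitone makes it minor.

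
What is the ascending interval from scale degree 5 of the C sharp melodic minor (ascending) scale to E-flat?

diminished sixth

Scale degree 5 of C# melodic minor (ascending) is G#.
G# up to Eb: letters G→E make it a sixth; 7 semitones makes it diminished.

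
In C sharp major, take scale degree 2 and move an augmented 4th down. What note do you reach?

A

Scale degree 2 of C# major is D#.
An augmented fourth (6 semitones) below D# lands on the letter A, giving A.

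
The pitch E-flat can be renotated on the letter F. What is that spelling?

Fbb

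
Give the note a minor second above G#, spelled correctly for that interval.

G up a major second is A, so the target letter is A.
From G#, a minor second is 1 semitone up: A.

A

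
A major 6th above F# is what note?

F up a major sixth is D, so the target letter is D.
From F#, a major sixth is 9 semitones up: D#.

D#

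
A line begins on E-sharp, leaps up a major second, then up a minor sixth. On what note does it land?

A major second up from E# is F## (letter F, 2 semitones up).
A minor sixth up from F## is D# (letter D, 8 semitones up).

D#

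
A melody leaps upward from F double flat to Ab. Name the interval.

The letter names run F→A, a span of 2 letter steps, so the interval is some kind of third.
Fbb to Ab is 5 semitones. A major third is 4, so 5 makes it augmented.

augmented third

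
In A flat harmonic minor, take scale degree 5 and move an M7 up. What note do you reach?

D

Scale degree 5 of Ab harmonic minor is Eb.
A major seventh (11 semitones) above Eb lands on the letter D, giving D.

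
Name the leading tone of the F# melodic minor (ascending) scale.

The F# melodic minor (ascending) scale runs F# G# A B C# D# E#.
Degree 7 is E#.

E#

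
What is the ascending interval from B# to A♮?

diminished seventh

The letter names run B→A, a span of 6 letter steps, so the interval is some kind of seventh.
B# to A is 9 semitones. A major seventh is 11, so 9 makes it diminished.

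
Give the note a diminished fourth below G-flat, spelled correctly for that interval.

D

G down a perfect fourth is D, so the target letter is D.
From Gb, a diminished fourth is 4 semitones down: D.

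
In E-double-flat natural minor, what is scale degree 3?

Degree 3 takes the letter 2 steps above E, which is G.
In natural minor, degree 3 sits 3 semitones above the tonic. Ebb + 3 semitones is pitch class 5, spelled on G as Gbb.

Gbb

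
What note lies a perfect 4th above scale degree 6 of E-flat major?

F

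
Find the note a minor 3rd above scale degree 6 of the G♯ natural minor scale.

G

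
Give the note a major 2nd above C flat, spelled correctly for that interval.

C up a major second is D, so the target letter is D.
From Cb, a major second is 2 semitones up: Db.

Db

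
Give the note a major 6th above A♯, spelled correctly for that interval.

F##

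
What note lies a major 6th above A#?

A up a major sixth is F#, so the target letter is F.
From A#, a major sixth is 9 semitones up: F##.

F##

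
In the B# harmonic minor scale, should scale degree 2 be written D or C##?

Each scale degree takes a distinct letter name. Degree 2 of a scale on B must use the letter C.
C## and D are enharmonically the same pitch, but only C## uses the letter C, so it is the correct spelling here.

C##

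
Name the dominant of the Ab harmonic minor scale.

Eb

The Ab harmonic minor scale runs Ab Bb Cb Db Eb Fb G.
Degree 5 is Eb.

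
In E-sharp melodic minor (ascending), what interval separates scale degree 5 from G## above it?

Scale degree 5 of E# melodic minor (ascending) is B#.
B# up to G##: letters B→G make it a sixth; 9 semitones makes it major.

major sixth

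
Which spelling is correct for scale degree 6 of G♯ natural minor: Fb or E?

E

Each scale degree takes a distinct letter name. Degree 6 of a scale on G must use the letter E.
E and Fb are enharmonically the same pitch, but only E uses the letter E, so it is the correct spelling here.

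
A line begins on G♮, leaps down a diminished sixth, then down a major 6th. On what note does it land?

D#

A diminished sixth down from G is B# (letter B, 7 semitones down).
A major sixth down from B# is D# (letter D, 9 semitones down).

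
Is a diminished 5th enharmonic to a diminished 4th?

No

A diminished fifth spans 6 semitones; a diminished fourth spans 4.
The spans differ, so they are not enharmonic equivalents.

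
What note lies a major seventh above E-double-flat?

A seventh above E lands on the letter D.
A major seventh spans 11 semitones, so Ebb moves to pitch class 1. On the letter D that is Db.

Db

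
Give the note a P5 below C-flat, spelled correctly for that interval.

Fb

C down a perfect fifth is F, so the target letter is F.
From Cb, a perfect fifth is 7 semitones down: Fb.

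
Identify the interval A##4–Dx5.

perfect fourth

Counting letters A–B–C–D gives a fourth.
A##→D## = 5 semitones, exactly the perfect fourth.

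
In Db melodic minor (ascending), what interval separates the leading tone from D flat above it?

minor second

The leading tone of Db melodic minor (ascending) is C.
C up to Db: letters C→D make it a second; 1 semitone makes it minor.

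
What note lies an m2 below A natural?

A down a major second is G, so the target letter is G.
From A, a minor second is 1 semitone down: G#.

G#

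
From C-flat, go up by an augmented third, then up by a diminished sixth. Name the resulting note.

Cb

An augmented third up from Cb is E (letter E, 5 semitones up).
A diminished sixth up from E is Cb (letter C, 7 semitones up).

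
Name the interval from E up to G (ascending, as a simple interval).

minor third

The letter names run E→G, a span of 2 letter steps, so the interval is some kind of third.
E to G is 3 semitones. A major third is 4, so 3 makes it minor.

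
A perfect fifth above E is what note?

E up a perfect fifth is B, so the target letter is B.
From E, a perfect fifth is 7 semitones up: B.

B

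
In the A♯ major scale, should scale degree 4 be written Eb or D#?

Each scale degree takes a distinct letter name. Degree 4 of a scale on A must use the letter D.
D# and Eb are enharmonically the same pitch, but only D# uses the letter D, so it is the correct spelling here.

D#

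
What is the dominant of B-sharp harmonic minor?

Degree 5 takes the letter 4 steps above B, which is F.
In harmonic minor, degree 5 sits 7 semitones above the tonic. B# + 7 semitones is pitch class 7, spelled on F as F##.

F##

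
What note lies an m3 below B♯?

G##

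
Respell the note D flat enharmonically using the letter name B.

Db is pitch class 1. The letter B alone is pitch class 11.
To reach pitch class 1 from B requires an offset of +2 semitones, i.e. double sharp: B##.

B##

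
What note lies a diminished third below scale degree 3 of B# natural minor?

Scale degree 3 of B# natural minor is D#.
A diminished third (2 semitones) below D# lands on the letter B, giving B##.

B##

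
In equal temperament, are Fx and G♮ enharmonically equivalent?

F## is pitch class 7; G is pitch class 7.
All spellings map to pitch class 7, so they are enharmonically equivalent.

Yes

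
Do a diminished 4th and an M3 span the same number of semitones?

Yes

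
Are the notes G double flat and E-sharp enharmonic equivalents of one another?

Yes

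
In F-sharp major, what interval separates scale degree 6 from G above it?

Scale degree 6 of F# major is D#.
D# up to G: letters D→G make it a fourth; 4 semitones makes it diminished.

diminished fourth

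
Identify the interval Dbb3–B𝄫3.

Counting letters D–E–F–G–A–B gives a sixth.
Dbb→Bbb = 9 semitones, exactly the major sixth.

major sixth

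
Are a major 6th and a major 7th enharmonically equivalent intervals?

No

A major sixth spans 9 semitones; a major seventh spans 11.
The spans differ, so they are not enharmonic equivalents.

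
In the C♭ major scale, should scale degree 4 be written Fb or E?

Each scale degree takes a distinct letter name. Degree 4 of a scale on C must use the letter F.
Fb and E are enharmonically the same pitch, but only Fb uses the letter F, so it is the correct spelling here.

Fb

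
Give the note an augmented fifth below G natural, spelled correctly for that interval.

Cb

G down a perfect fifth is C, so the target letter is C.
From G, an augmented fifth is 8 semitones down: Cb.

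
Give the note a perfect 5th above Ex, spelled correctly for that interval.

A fifth above E lands on the letter B.
A perfect fifth spans 7 semitones, so E## moves to pitch class 1. On the letter B that is B##.

B##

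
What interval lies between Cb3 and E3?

augmented third

Counting letters C–D–E gives a third.
Cb→E = 5 semitones, 1 wider than the major third (4), so augmented.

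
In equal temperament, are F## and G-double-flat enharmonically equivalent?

F## is pitch class 7; Gbb is pitch class 5.
The pitch classes differ (7 vs. 5), so they are not enharmonic equivalents.

No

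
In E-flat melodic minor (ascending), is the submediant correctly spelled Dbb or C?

Each scale degree takes a distinct letter name. Degree 6 of a scale on E must use the letter C.
C and Dbb are enharmonically the same pitch, but only C uses the letter C, so it is the correct spelling here.

C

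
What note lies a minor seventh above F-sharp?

F up a major seventh is E, so the target letter is E.
From F#, a minor seventh is 10 semitones up: E.

E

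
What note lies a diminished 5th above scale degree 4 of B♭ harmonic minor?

Bbb

Scale degree 4 of Bb harmonic minor is Eb.
A diminished fifth (6 semitones) above Eb lands on the letter B, giving Bbb.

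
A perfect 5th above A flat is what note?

A up a perfect fifth is E, so the target letter is E.
From Ab, a perfect fifth is 7 semitones up: Eb.

Eb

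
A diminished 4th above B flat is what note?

Ebb

B up a perfect fourth is E, so the target letter is E.
From Bb, a diminished fourth is 4 semitones up: Ebb.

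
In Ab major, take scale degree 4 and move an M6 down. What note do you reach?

Fb

Scale degree 4 of Ab major is Db.
A major sixth (9 semitones) below Db lands on the letter F, giving Fb.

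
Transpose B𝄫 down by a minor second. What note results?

Ab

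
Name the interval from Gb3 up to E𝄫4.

minor sixth

The letter names run G→E, a span of 5 letter steps, so the interval is some kind of sixth.
Gb to Ebb is 8 semitones. A major sixth is 9, so 8 makes it minor.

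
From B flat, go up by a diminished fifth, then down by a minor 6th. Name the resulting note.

Ab

A diminished fifth up from Bb is Fb (letter F, 6 semitones up).
A minor sixth down from Fb is Ab (letter A, 8 semitones down).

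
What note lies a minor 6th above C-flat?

Abb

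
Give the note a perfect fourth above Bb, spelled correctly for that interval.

B up a perfect fourth is E, so the target letter is E.
From Bb, a perfect fourth is 5 semitones up: Eb.

Eb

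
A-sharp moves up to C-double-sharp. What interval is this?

major third

Counting letters A–B–C gives a third.
A#→C## = 4 semitones, exactly the major third.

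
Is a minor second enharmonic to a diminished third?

No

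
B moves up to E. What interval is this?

Counting letters B–C–D–E gives a fourth.
B→E = 5 semitones, exactly the perfect fourth.

perfect fourth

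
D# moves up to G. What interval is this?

diminished fourth

The letter names run D→G, a span of 3 letter steps, so the interval is some kind of fourth.
D# to G is 4 semitones. A perfect fourth is 5, so 4 makes it diminished.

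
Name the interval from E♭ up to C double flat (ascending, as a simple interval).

diminished sixth

Counting letters E–F–G–A–B–C gives a sixth.
Eb→Cbb = 7 semitones, 2 narrower than the major sixth (9), so diminished.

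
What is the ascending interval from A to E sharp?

augmented fifth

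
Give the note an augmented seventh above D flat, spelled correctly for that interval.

C#

A seventh above D lands on the letter C.
An augmented seventh spans 12 semitones, so Db moves to pitch class 1. On the letter C that is C#.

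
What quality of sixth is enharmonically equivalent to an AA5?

A doubly augmented fifth spans 9 semitones.
A sixth spanning 9 semitones is major (the major sixth is 9).

major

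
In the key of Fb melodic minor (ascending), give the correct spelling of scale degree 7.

Eb

Degree 7 takes the letter 6 steps above F, which is E.
In melodic minor (ascending), degree 7 sits 11 semitones above the tonic. Fb + 11 semitones is pitch class 3, spelled on E as Eb.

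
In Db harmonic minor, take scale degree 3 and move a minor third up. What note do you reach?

Abb

Scale degree 3 of Db harmonic minor is Fb.
A minor third (3 semitones) above Fb lands on the letter A, giving Abb.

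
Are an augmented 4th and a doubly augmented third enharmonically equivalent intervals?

Yes

An augmented fourth spans 6 semitones; a doubly augmented third spans 6.
They are enharmonically equivalent.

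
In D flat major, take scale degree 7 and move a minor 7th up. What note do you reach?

Scale degree 7 of Db major is C.
A minor seventh (10 semitones) above C lands on the letter B, giving Bb.

Bb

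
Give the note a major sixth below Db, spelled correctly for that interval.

D down a major sixth is F, so the target letter is F.
From Db, a major sixth is 9 semitones down: Fb.

Fb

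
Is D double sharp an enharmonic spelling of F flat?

Yes

D## = pitch class 4 and Fb = pitch class 4 — the same pitch class, so they are enharmonic equivalents.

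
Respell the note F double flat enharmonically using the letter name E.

Fbb is pitch class 3. The letter E alone is pitch class 4.
To reach pitch class 3 from E requires an offset of -1 semitone, i.e. flat: Eb.

Eb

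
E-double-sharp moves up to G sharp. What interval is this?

diminished third

The letter names run E→G, a span of 2 letter steps, so the interval is some kind of third.
E## to G# is 2 semitones. A major third is 4, so 2 makes it diminished.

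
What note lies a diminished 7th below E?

F##

A seventh below E lands on the letter F.
A diminished seventh spans 9 semitones, so E moves to pitch class 7. On the letter F that is F##.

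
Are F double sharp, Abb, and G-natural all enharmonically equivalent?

Yes

F## is pitch class 7; Abb is pitch class 7; G is pitch class 7.
All spellings map to pitch class 7, so they are enharmonically equivalent.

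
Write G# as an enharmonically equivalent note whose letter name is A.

Ab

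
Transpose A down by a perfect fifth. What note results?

D

A down a perfect fifth is D, so the target letter is D.
From A, a perfect fifth is 7 semitones down: D.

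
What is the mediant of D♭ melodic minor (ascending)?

Fb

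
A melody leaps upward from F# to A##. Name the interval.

augmented third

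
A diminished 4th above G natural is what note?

G up a perfect fourth is C, so the target letter is C.
From G, a diminished fourth is 4 semitones up: Cb.

Cb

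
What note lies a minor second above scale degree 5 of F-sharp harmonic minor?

D

Scale degree 5 of F# harmonic minor is C#.
A minor second (1 semitone) above C# lands on the letter D, giving D.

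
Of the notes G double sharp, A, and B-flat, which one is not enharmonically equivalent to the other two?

In 12-tone equal temperament, enharmonic equivalents share a pitch class. G## is pitch class 9; A is pitch class 9; Bb is pitch class 10.
G## and A share pitch class 9, while Bb is pitch class 10.

Bb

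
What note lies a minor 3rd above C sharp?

E

C up a major third is E, so the target letter is E.
From C#, a minor third is 3 semitones up: E.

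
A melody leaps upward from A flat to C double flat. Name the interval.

diminished third

The letter names run A→C, a span of 2 letter steps, so the interval is some kind of third.
Ab to Cbb is 2 semitones. A major third is 4, so 2 makes it diminished.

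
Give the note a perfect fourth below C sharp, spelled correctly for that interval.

G#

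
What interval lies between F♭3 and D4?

augmented sixth

Counting letters F–G–A–B–C–D gives a sixth.
Fb→D = 10 semitones, 1 wider than the major sixth (9), so augmented.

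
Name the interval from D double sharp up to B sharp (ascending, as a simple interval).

minor sixth

Counting letters D–E–F–G–A–B gives a sixth.
D##→B# = 8 semitones, 1 narrower than the major sixth (9), so minor.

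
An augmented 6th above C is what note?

A#

A sixth above C lands on the letter A.
An augmented sixth spans 10 semitones, so C moves to pitch class 10. On the letter A that is A#.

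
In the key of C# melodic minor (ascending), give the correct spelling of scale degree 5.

Degree 5 takes the letter 4 steps above C, which is G.
In melodic minor (ascending), degree 5 sits 7 semitones above the tonic. C# + 7 semitones is pitch class 8, spelled on G as G#.

G#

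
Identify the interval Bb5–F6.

The letter names run B→F, a span of 4 letter steps, so the interval is some kind of fifth.
Bb to F is 7 semitones. A perfect fifth is 7, so 7 makes it perfect.

perfect fifth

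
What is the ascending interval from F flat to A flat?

Counting letters F–G–A gives a third.
Fb→Ab = 4 semitones, exactly the major third.

major third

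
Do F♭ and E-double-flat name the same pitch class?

No

Fb is pitch class 4; Ebb is pitch class 2.
The pitch classes differ (4 vs. 2), so they are not enharmonic equivalents.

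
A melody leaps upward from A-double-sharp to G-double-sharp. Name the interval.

minor seventh

Counting letters A–B–C–D–E–F–G gives a seventh.
A##→G## = 10 semitones, 1 narrower than the major seventh (11), so minor.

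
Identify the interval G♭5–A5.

augmented second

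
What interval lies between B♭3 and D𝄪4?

Counting letters B–C–D gives a third.
Bb→D## = 6 semitones, 2 wider than the major third (4), so doubly augmented.

doubly augmented third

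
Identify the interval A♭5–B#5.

doubly augmented second

The letter names run A→B, a span of 1 letter step, so the interval is some kind of second.
Ab to B# is 4 semitones. A major second is 2, so 4 makes it doubly augmented.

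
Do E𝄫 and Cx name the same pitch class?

Yes

Ebb is pitch class 2; C## is pitch class 2.
All spellings map to pitch class 2, so they are enharmonically equivalent.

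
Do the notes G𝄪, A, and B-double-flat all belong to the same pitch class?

Yes

G## is pitch class 9; A is pitch class 9; Bbb is pitch class 9.
All spellings map to pitch class 9, so they are enharmonically equivalent.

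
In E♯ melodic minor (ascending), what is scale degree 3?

The E# melodic minor (ascending) scale runs E# F## G# A# B# C## D##.
Degree 3 is G#.

G#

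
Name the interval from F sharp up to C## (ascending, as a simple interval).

augmented fifth

Counting letters F–G–A–B–C gives a fifth.
F#→C## = 8 semitones, 1 wider than the perfect fifth (7), so augmented.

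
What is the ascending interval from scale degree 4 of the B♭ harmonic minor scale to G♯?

augmented third

Scale degree 4 of Bb harmonic minor is Eb.
Eb up to G#: letters E→G make it a third; 5 semitones makes it augmented.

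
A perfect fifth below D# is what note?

A fifth below D lands on the letter G.
A perfect fifth spans 7 semitones, so D# moves to pitch class 8. On the letter G that is G#.

G#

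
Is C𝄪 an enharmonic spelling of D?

Yes

C## = pitch class 2 and D = pitch class 2 — the same pitch class, so they are enharmonic equivalents.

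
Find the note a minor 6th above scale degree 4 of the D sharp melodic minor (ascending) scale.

E

Scale degree 4 of D# melodic minor (ascending) is G#.
A minor sixth (8 semitones) above G# lands on the letter E, giving E.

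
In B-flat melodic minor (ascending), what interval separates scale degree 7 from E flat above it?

diminished fifth

Scale degree 7 of Bb melodic minor (ascending) is A.
A up to Eb: letters A→E make it a fifth; 6 semitones makes it diminished.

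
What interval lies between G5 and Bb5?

minor third

The letter names run G→B, a span of 2 letter steps, so the interval is some kind of third.
G to Bb is 3 semitones. A major third is 4, so 3 makes it minor.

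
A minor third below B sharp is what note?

G##

A third below B lands on the letter G.
A minor third spans 3 semitones, so B# moves to pitch class 9. On the letter G that is G##.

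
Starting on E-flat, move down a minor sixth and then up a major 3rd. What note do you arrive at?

A minor sixth down from Eb is G (letter G, 8 semitones down).
A major third up from G is B (letter B, 4 semitones up).

B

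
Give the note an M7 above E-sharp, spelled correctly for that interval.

A seventh above E lands on the letter D.
A major seventh spans 11 semitones, so E# moves to pitch class 4. On the letter D that is D##.

D##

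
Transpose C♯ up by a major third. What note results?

A third above C lands on the letter E.
A major third spans 4 semitones, so C# moves to pitch class 5. On the letter E that is E#.

E#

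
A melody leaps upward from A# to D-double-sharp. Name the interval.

augmented fourth

Counting letters A–B–C–D gives a fourth.
A#→D## = 6 semitones, 1 wider than the perfect fourth (5), so augmented.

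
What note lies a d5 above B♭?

B up a perfect fifth is F#, so the target letter is F.
From Bb, a diminished fifth is 6 semitones up: Fb.

Fb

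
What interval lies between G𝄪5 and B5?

Counting letters G–A–B gives a third.
G##→B = 2 semitones, 2 narrower than the major third (4), so diminished.

diminished third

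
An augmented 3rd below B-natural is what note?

Gb

A third below B lands on the letter G.
An augmented third spans 5 semitones, so B moves to pitch class 6. On the letter G that is Gb.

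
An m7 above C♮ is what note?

Bb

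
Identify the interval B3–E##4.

doubly augmented fourth

Counting letters B–C–D–E gives a fourth.
B→E## = 7 semitones, 2 wider than the perfect fourth (5), so doubly augmented.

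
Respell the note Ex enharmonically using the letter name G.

Gb

Plain G sits 1 semitone above E##, so on the letter G the same pitch needs a flat: Gb.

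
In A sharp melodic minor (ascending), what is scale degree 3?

Degree 3 takes the letter 2 steps above A, which is C.
In melodic minor (ascending), degree 3 sits 3 semitones above the tonic. A# + 3 semitones is pitch class 1, spelled on C as C#.

C#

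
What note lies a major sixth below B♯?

D#

A sixth below B lands on the letter D.
A major sixth spans 9 semitones, so B# moves to pitch class 3. On the letter D that is D#.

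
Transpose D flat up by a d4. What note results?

D up a perfect fourth is G, so the target letter is G.
From Db, a diminished fourth is 4 semitones up: Gbb.

Gbb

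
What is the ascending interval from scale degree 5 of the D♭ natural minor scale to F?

major sixth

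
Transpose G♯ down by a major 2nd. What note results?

A second below G lands on the letter F.
A major second spans 2 semitones, so G# moves to pitch class 6. On the letter F that is F#.

F#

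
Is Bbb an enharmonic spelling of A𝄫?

Bbb is pitch class 9; Abb is pitch class 7.
The pitch classes differ (9 vs. 7), so they are not enharmonic equivalents.

No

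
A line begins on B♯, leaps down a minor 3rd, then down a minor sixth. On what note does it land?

A minor third down from B# is G## (letter G, 3 semitones down).
A minor sixth down from G## is B## (letter B, 8 semitones down).

B##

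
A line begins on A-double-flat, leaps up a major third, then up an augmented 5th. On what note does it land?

G

A major third up from Abb is Cb (letter C, 4 semitones up).
An augmented fifth up from Cb is G (letter G, 8 semitones up).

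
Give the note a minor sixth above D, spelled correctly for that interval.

Bb

D up a major sixth is B, so the target letter is B.
From D, a minor sixth is 8 semitones up: Bb.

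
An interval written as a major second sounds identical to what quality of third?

diminished

A major second spans 2 semitones.
A third spanning 2 semitones is diminished (the major third is 4).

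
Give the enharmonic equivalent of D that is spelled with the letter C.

C##

Plain C sits 2 semitones below D, so on the letter C the same pitch needs a double sharp: C##.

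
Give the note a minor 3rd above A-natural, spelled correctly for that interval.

C

A up a major third is C#, so the target letter is C.
From A, a minor third is 3 semitones up: C.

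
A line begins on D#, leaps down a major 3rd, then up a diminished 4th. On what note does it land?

A major third down from D# is B (letter B, 4 semitones down).
A diminished fourth up from B is Eb (letter E, 4 semitones up).

Eb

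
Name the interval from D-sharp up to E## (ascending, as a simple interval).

Counting letters D–E gives a second.
D#→E## = 3 semitones, 1 wider than the major second (2), so augmented.

augmented second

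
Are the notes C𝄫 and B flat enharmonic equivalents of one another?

Yes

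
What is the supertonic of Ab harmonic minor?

Bb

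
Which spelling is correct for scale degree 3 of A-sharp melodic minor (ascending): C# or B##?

C#

Each scale degree takes a distinct letter name. Degree 3 of a scale on A must use the letter C.
C# and B## are enharmonically the same pitch, but only C# uses the letter C, so it is the correct spelling here.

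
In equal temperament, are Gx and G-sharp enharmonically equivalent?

G## is pitch class 9; G# is pitch class 8.
The pitch classes differ (9 vs. 8), so they are not enharmonic equivalents.

No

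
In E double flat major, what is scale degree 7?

Degree 7 takes the letter 6 steps above E, which is D.
In major, degree 7 sits 11 semitones above the tonic. Ebb + 11 semitones is pitch class 1, spelled on D as Db.

Db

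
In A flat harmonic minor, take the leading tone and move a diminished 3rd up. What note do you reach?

The leading tone of Ab harmonic minor is G.
A diminished third (2 semitones) above G lands on the letter B, giving Bbb.

Bbb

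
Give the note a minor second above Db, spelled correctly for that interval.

D up a major second is E, so the target letter is E.
From Db, a minor second is 1 semitone up: Ebb.

Ebb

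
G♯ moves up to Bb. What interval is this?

diminished third

Counting letters G–A–B gives a third.
G#→Bb = 2 semitones, 2 narrower than the major third (4), so diminished.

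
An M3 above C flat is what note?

Eb

C up a major third is E, so the target letter is E.
From Cb, a major third is 4 semitones up: Eb.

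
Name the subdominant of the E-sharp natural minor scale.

A#

The E# natural minor scale runs E# F## G# A# B# C# D#.
Degree 4 is A#.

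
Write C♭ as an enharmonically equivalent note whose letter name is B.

B

Plain B sits at the same pitch as Cb, so on the letter B the same pitch needs a natural: B.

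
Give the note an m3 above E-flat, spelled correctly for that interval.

Gb

E up a major third is G#, so the target letter is G.
From Eb, a minor third is 3 semitones up: Gb.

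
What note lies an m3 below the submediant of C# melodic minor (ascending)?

The submediant of C# melodic minor (ascending) is A#.
A minor third (3 semitones) below A# lands on the letter F, giving F##.

F##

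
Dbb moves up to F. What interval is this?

augmented third

The letter names run D→F, a span of 2 letter steps, so the interval is some kind of third.
Dbb to F is 5 semitones. A major third is 4, so 5 makes it augmented.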